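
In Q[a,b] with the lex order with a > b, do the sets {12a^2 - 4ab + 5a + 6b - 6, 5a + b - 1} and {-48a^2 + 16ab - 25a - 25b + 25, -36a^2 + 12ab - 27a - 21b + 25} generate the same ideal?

Two ideals are equal iff their reduced Gröbner bases coincide (the reduced basis is unique for a fixed ordering).
Buchberger on the first generating set:
f_1 = 12a^2 - 4ab + 5a + 6b - 6, LT = a^2.
f_2 = 5a + b - 1, LT = a.

S(f_1,f_2): lcm = a^2. S = -8/15ab + 37/60a + 1/2b - 1/2.
  leading term ab: subtract (-8/75b)·f_2 from -8/15ab + 37/60a + 1/2b - 1/2 → 37/60a + 8/75b^2 + 59/150b - 1/2
  leading term a: subtract (37/300)·f_2 from 37/60a + 8/75b^2 + 59/150b - 1/2 → 8/75b^2 + 27/100b - 113/300
  leading term b^2: no divisor's leading term divides it; move 8/75b^2 to the remainder.
  leading term b: no divisor's leading term divides it; move 27/100b to the remainder.
  leading term 1: no divisor's leading term divides it; move -113/300 to the remainder.
  remainder 8/75b^2 + 27/100b - 113/300 ≠ 0; add g_3 = 8/75b^2 + 27/100b - 113/300 to the basis.

The other S-polynomials (S(f_1,g_3), S(f_2,g_3)) all reduce to 0 modulo the current basis, so we have a Gröbner basis.
Inter-reduce: drop elements whose leading term is divisible by another's, tail-reduce, and make monic.
Reduced Gröbner basis: {a + 1/5b - 1/5, b^2 + 81/32b - 113/32}.

Buchberger on the second generating set:
h_1 = -48a^2 + 16ab - 25a - 25b + 25, LT = a^2.
h_2 = -36a^2 + 12ab - 27a - 21b + 25, LT = a^2.

S(h_1,h_2): lcm = a^2. S = -11/48a - 1/16b + 25/144.
  leading term a: no divisor's leading term divides it; move -11/48a to the remainder.
  leading term b: no divisor's leading term divides it; move -1/16b to the remainder.
  leading term 1: no divisor's leading term divides it; move 25/144 to the remainder.
  remainder -11/48a - 1/16b + 25/144 ≠ 0; add k_3 = -11/48a - 1/16b + 25/144 to the basis.

S(h_1,k_3): lcm = a^2. S = -20/33ab + 225/176a + 25/48b - 25/48.
  leading term ab: subtract (320/121b)·k_3 from -20/33ab + 225/176a + 25/48b - 25/48 → 225/176a + 20/121b^2 + 1075/17424b - 25/48
  leading term a: subtract (-675/121)·k_3 from 225/176a + 20/121b^2 + 1075/17424b - 25/48 → 20/121b^2 - 625/2178b + 325/726
  leading term b^2: no divisor's leading term divides it; move 20/121b^2 to the remainder.
  leading term b: no divisor's leading term divides it; move -625/2178b to the remainder.
  leading term 1: no divisor's leading term divides it; move 325/726 to the remainder.
  remainder 20/121b^2 - 625/2178b + 325/726 ≠ 0; add k_4 = 20/121b^2 - 625/2178b + 325/726 to the basis.

The other S-polynomials (S(h_2,k_3), S(h_1,k_4), S(h_2,k_4), S(k_3,k_4)) all reduce to 0 modulo the current basis, so we have a Gröbner basis.
Inter-reduce: drop elements whose leading term is divisible by another's, tail-reduce, and make monic.
Reduced Gröbner basis: {a + 3/11b - 25/33, b^2 - 125/72b + 65/24}.

The bases are distinct; the ideals are different.

No, the ideals differ.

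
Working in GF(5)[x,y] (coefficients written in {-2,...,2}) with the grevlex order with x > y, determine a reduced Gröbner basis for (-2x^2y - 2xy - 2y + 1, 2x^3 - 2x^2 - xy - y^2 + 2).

Buchberger's algorithm terminates because the ascending chain of leading-term ideals stabilizes.

f_1 = -2x^2y - 2xy - 2y + 1, LT = x^2y.
f_2 = 2x^3 - 2x^2 - xy - y^2 + 2, LT = x^3.

S(f_1,f_2): lcm = x^3y. S = 2x^2y - 2xy^2 - 2y^3 + xy + 2x - y.
  leading term x^2y: subtract (-1)·f_1 from 2x^2y - 2xy^2 - 2y^3 + xy + 2x - y → -2xy^2 - 2y^3 - xy + 2x + 2y + 1
  leading term xy^2: no divisor's leading term divides it; move -2xy^2 to the remainder.
  leading term y^3: no divisor's leading term divides it; move -2y^3 to the remainder.
  leading term xy: no divisor's leading term divides it; move -xy to the remainder.
  leading term x: no divisor's leading term divides it; move 2x to the remainder.
  leading term y: no divisor's leading term divides it; move 2y to the remainder.
  leading term 1: no divisor's leading term divides it; move 1 to the remainder.
  remainder -2xy^2 - 2y^3 - xy + 2x + 2y + 1 ≠ 0; add g_3 = -2xy^2 - 2y^3 - xy + 2x + 2y + 1 to the basis.

S(f_1,g_3): lcm = x^2y^2. S = -xy^3 + 2x^2y + xy^2 + x^2 + xy + y^2 - 2x + 2y.
  leading term xy^3: subtract (-2y)·g_3 from -xy^3 + 2x^2y + xy^2 + x^2 + xy + y^2 - 2x + 2y → y^4 + 2x^2y - xy^2 + x^2 - 2x - y
  leading term y^4: no divisor's leading term divides it; move y^4 to the remainder.
  leading term x^2y: subtract (-1)·f_1 from 2x^2y - xy^2 + x^2 - 2x - y → -xy^2 + x^2 - 2xy - 2x + 2y + 1
  leading term xy^2: subtract (-2)·g_3 from -xy^2 + x^2 - 2xy - 2x + 2y + 1 → y^3 + x^2 + xy + 2x + y - 2
  leading term y^3: no divisor's leading term divides it; move y^3 to the remainder.
  leading term x^2: no divisor's leading term divides it; move x^2 to the remainder.
  leading term xy: no divisor's leading term divides it; move xy to the remainder.
  leading term x: no divisor's leading term divides it; move 2x to the remainder.
  leading term y: no divisor's leading term divides it; move y to the remainder.
  leading term 1: no divisor's leading term divides it; move -2 to the remainder.
  remainder y^4 + y^3 + x^2 + xy + 2x + y - 2 ≠ 0; add g_4 = y^4 + y^3 + x^2 + xy + 2x + y - 2 to the basis.

S(f_2,g_3): lcm = x^3y^2. S = -x^2y^3 + 2x^3y - x^2y^2 + 2xy^3 + 2y^4 + x^3 + x^2y - 2x^2 + y^2.
  leading term x^2y^3: subtract (-2y^2)·f_1 from -x^2y^3 + 2x^3y - x^2y^2 + 2xy^3 + 2y^4 + x^3 + x^2y - 2x^2 + y^2 → 2x^3y - x^2y^2 - 2xy^3 + 2y^4 + x^3 + x^2y + y^3 - 2x^2 - 2y^2
  leading term x^3y: subtract (-x)·f_1 from 2x^3y - x^2y^2 - 2xy^3 + 2y^4 + x^3 + x^2y + y^3 - 2x^2 - 2y^2 → -x^2y^2 - 2xy^3 + 2y^4 + x^3 - x^2y + y^3 - 2x^2 - 2xy - 2y^2 + x
  leading term x^2y^2: subtract (-2y)·f_1 from -x^2y^2 - 2xy^3 + 2y^4 + x^3 - x^2y + y^3 - 2x^2 - 2xy - 2y^2 + x → -2xy^3 + 2y^4 + x^3 - x^2y + xy^2 + y^3 - 2x^2 - 2xy - y^2 + x + 2y
  leading term xy^3: subtract (y)·g_3 from -2xy^3 + 2y^4 + x^3 - x^2y + xy^2 + y^3 - 2x^2 - 2xy - y^2 + x + 2y → -y^4 + x^3 - x^2y + 2xy^2 + y^3 - 2x^2 + xy + 2y^2 + x + y
  leading term y^4: subtract (-1)·g_4 from -y^4 + x^3 - x^2y + 2xy^2 + y^3 - 2x^2 + xy + 2y^2 + x + y → x^3 - x^2y + 2xy^2 + 2y^3 - x^2 + 2xy + 2y^2 - 2x + 2y - 2
  leading term x^3: subtract (-2)·f_2 from x^3 - x^2y + 2xy^2 + 2y^3 - x^2 + 2xy + 2y^2 - 2x + 2y - 2 → -x^2y + 2xy^2 + 2y^3 - 2x + 2y + 2
  leading term x^2y: subtract (-2)·f_1 from -x^2y + 2xy^2 + 2y^3 - 2x + 2y + 2 → 2xy^2 + 2y^3 + xy - 2x - 2y - 1
  leading term xy^2: subtract (-1)·g_3 from 2xy^2 + 2y^3 + xy - 2x - 2y - 1 → 0
  remainder 0.

S(f_1,g_4): lcm = x^2y^4. S = -x^2y^3 + xy^4 - x^4 - x^3y + y^4 - 2x^3 - x^2y + 2y^3 + 2x^2.
  leading term x^2y^3: subtract (-2y^2)·f_1 from -x^2y^3 + xy^4 - x^4 - x^3y + y^4 - 2x^3 - x^2y + 2y^3 + 2x^2 → xy^4 - x^4 - x^3y + xy^3 + y^4 - 2x^3 - x^2y - 2y^3 + 2x^2 + 2y^2
  leading term xy^4: subtract (2y^2)·g_3 from xy^4 - x^4 - x^3y + xy^3 + y^4 - 2x^3 - x^2y - 2y^3 + 2x^2 + 2y^2 → -y^5 - x^4 - x^3y - 2xy^3 + y^4 - 2x^3 - x^2y + xy^2 - y^3 + 2x^2
  leading term y^5: subtract (-y)·g_4 from -y^5 - x^4 - x^3y - 2xy^3 + y^4 - 2x^3 - x^2y + xy^2 - y^3 + 2x^2 → -x^4 - x^3y - 2xy^3 + 2y^4 - 2x^3 + 2xy^2 - y^3 + 2x^2 + 2xy + y^2 - 2y
  leading term x^4: subtract (2x)·f_2 from -x^4 - x^3y - 2xy^3 + 2y^4 - 2x^3 + 2xy^2 - y^3 + 2x^2 + 2xy + y^2 - 2y → -x^3y - 2xy^3 + 2y^4 + 2x^3 + 2x^2y - xy^2 - y^3 + 2x^2 + 2xy + y^2 + x - 2y
  leading term x^3y: subtract (-2x)·f_1 from -x^3y - 2xy^3 + 2y^4 + 2x^3 + 2x^2y - xy^2 - y^3 + 2x^2 + 2xy + y^2 + x - 2y → -2xy^3 + 2y^4 + 2x^3 - 2x^2y - xy^2 - y^3 + 2x^2 - 2xy + y^2 - 2x - 2y
  leading term xy^3: subtract (y)·g_3 from -2xy^3 + 2y^4 + 2x^3 - 2x^2y - xy^2 - y^3 + 2x^2 - 2xy + y^2 - 2x - 2y → -y^4 + 2x^3 - 2x^2y - y^3 + 2x^2 + xy - y^2 - 2x + 2y
  leading term y^4: subtract (-1)·g_4 from -y^4 + 2x^3 - 2x^2y - y^3 + 2x^2 + xy - y^2 - 2x + 2y → 2x^3 - 2x^2y - 2x^2 + 2xy - y^2 - 2y - 2
  leading term x^3: subtract (1)·f_2 from 2x^3 - 2x^2y - 2x^2 + 2xy - y^2 - 2y - 2 → -2x^2y - 2xy - 2y + 1
  leading term x^2y: subtract (1)·f_1 from -2x^2y - 2xy - 2y + 1 → 0
  remainder 0.

S(f_2,g_4): leading monomials are coprime, so the S-polynomial reduces to 0 (Buchberger's first criterion).
S(g_3,g_4): lcm = xy^4. S = y^5 + 2xy^3 - x^3 - x^2y - xy^2 - y^3 - 2x^2 - xy + 2y^2 + 2x.
  leading term y^5: subtract (y)·g_4 from y^5 + 2xy^3 - x^3 - x^2y - xy^2 - y^3 - 2x^2 - xy + 2y^2 + 2x → 2xy^3 - y^4 - x^3 - 2x^2y - 2xy^2 - y^3 - 2x^2 + 2xy + y^2 + 2x + 2y
  leading term xy^3: subtract (-y)·g_3 from 2xy^3 - y^4 - x^3 - 2x^2y - 2xy^2 - y^3 - 2x^2 + 2xy + y^2 + 2x + 2y → 2y^4 - x^3 - 2x^2y + 2xy^2 - y^3 - 2x^2 - xy - 2y^2 + 2x - 2y
  leading term y^4: subtract (2)·g_4 from 2y^4 - x^3 - 2x^2y + 2xy^2 - y^3 - 2x^2 - xy - 2y^2 + 2x - 2y → -x^3 - 2x^2y + 2xy^2 + 2y^3 + x^2 + 2xy - 2y^2 - 2x + y - 1
  leading term x^3: subtract (2)·f_2 from -x^3 - 2x^2y + 2xy^2 + 2y^3 + x^2 + 2xy - 2y^2 - 2x + y - 1 → -2x^2y + 2xy^2 + 2y^3 - xy - 2x + y
  leading term x^2y: subtract (1)·f_1 from -2x^2y + 2xy^2 + 2y^3 - xy - 2x + y → 2xy^2 + 2y^3 + xy - 2x - 2y - 1
  leading term xy^2: subtract (-1)·g_3 from 2xy^2 + 2y^3 + xy - 2x - 2y - 1 → 0
  remainder 0.

Every S-polynomial of the final basis reduces to 0, so we have a Gröbner basis.

G = {y^4 + y^3 + x^2 + xy + 2x + y - 2, x^3 - x^2 + 2xy + 2y^2 + 1, x^2y + xy + y + 2, xy^2 + y^3 - 2xy - x - y + 2}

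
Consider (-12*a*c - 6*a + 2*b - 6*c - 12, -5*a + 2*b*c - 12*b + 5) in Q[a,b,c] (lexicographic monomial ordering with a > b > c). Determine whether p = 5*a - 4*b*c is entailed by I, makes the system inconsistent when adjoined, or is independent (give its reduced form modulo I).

5*a - 4*b*c is independent of I; its normal form modulo I is -2*b*c - 12*b + 5.

First compute the reduced Gröbner basis of I by Buchberger's algorithm.
f_1 = -12*a*c - 6*a + 2*b - 6*c - 12, LT = a*c.
f_2 = -5*a + 2*b*c - 12*b + 5, LT = a.

S(f_1,f_2): lcm = a*c. S = 1/2*a + 2/5*b*c**2 - 12/5*b*c - 1/6*b + 3/2*c + 1.
  reduce S modulo (f_1, f_2):
  remainder 2/5*b*c**2 - 11/5*b*c - 41/30*b + 3/2*c + 3/2 ≠ 0; add h_3 = 2/5*b*c**2 - 11/5*b*c - 41/30*b + 3/2*c + 3/2 to the basis.

The other S-polynomials (S(f_1,h_3), S(f_2,h_3)) all reduce to 0 modulo the current basis, so we have a Gröbner basis.
Inter-reduce: drop elements whose leading term is divisible by another's, tail-reduce, and make monic.
Reduced Gröbner basis: {a - 2/5*b*c + 12/5*b - 1, b*c**2 - 11/2*b*c - 41/12*b + 15/4*c + 15/4}.
Label its elements g_1 = a - 2/5*b*c + 12/5*b - 1, g_2 = b*c**2 - 11/2*b*c - 41/12*b + 15/4*c + 15/4.

Reduce p = 5*a - 4*b*c modulo G:
  leading term a: subtract (5)·g_1 from 5*a - 4*b*c → -2*b*c - 12*b + 5
  leading term b*c: no divisor's leading term divides it; move -2*b*c to the remainder.
  leading term b: no divisor's leading term divides it; move -12*b to the remainder.
  leading term 1: no divisor's leading term divides it; move 5 to the remainder.
  normal form = -2*b*c - 12*b + 5.
The normal form is nonzero, so p ∉ I. Since p minus its normal form lies in I, I + (p) = I + (r) where r = -2*b*c - 12*b + 5; decide whether this ideal is the whole ring.
Run Buchberger on G together with r (pairs among the g_i already reduce to 0 since G is a Gröbner basis):
g_1 = a - 2/5*b*c + 12/5*b - 1, LT = a.
g_2 = b*c**2 - 11/2*b*c - 41/12*b + 15/4*c + 15/4, LT = b*c**2.
r = -2*b*c - 12*b + 5, LT = b*c.

S(g_2,r): lcm = b*c**2. S = -23/2*b*c - 41/12*b + 25/4*c + 15/4.
  reduce S modulo (g_1, g_2, r):
  remainder 787/12*b + 25/4*c - 25 ≠ 0; add m_4 = 787/12*b + 25/4*c - 25 to the basis.

S(g_2,m_4): lcm = b*c**2. S = -11/2*b*c - 41/12*b - 75/787*c**3 + 300/787*c**2 + 15/4*c + 15/4.
  reduce S modulo (g_1, g_2, r, m_4):
  remainder -75/787*c**3 + 300/787*c**2 + 1465/1574*c + 1005/787 ≠ 0; add m_5 = -75/787*c**3 + 300/787*c**2 + 1465/1574*c + 1005/787 to the basis.

S(r,m_4): lcm = b*c. S = 6*b - 75/787*c**2 + 300/787*c - 5/2.
  reduce S modulo (g_1, g_2, r, m_4, m_5):
  remainder -75/787*c**2 - 150/787*c - 335/1574 ≠ 0; add m_6 = -75/787*c**2 - 150/787*c - 335/1574 to the basis.

The other S-polynomials (S(g_1,g_2), S(g_1,r), S(g_1,m_4), S(g_1,m_5), S(g_2,m_5), S(r,m_5), S(m_4,m_5), S(g_1,m_6), S(g_2,m_6), S(r,m_6), S(m_4,m_6), S(m_5,m_6)) all reduce to 0 modulo the current basis, so we have a Gröbner basis.
Inter-reduce: drop elements whose leading term is divisible by another's, tail-reduce, and make monic.
Reduced Gröbner basis: {a - 360/787*c - 134/787, b + 75/787*c - 300/787, c**2 + 2*c + 67/30}.
The reduced Gröbner basis of I + (p) is {a - 360/787*c - 134/787, b + 75/787*c - 300/787, c**2 + 2*c + 67/30} ≠ {1}, a proper ideal, so the enlarged system stays consistent: p is independent of I, with normal form -2*b*c - 12*b + 5.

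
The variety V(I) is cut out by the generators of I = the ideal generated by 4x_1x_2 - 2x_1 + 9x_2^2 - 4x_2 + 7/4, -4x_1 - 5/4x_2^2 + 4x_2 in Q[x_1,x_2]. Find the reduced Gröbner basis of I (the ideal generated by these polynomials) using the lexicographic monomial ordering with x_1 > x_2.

f_1 = 4x_1x_2 - 2x_1 + 9x_2^2 - 4x_2 + 7/4, LT = x_1x_2.
f_2 = -4x_1 - 5/4x_2^2 + 4x_2, LT = x_1.

S(f_1,f_2): lcm = x_1x_2. S = -1/2x_1 - 5/16x_2^3 + 13/4x_2^2 - x_2 + 7/16.
  leading term x_1: subtract (1/8)·f_2 from -1/2x_1 - 5/16x_2^3 + 13/4x_2^2 - x_2 + 7/16 → -5/16x_2^3 + 109/32x_2^2 - 3/2x_2 + 7/16
  leading term x_2^3: no divisor's leading term divides it; move -5/16x_2^3 to the remainder.
  leading term x_2^2: no divisor's leading term divides it; move 109/32x_2^2 to the remainder.
  leading term x_2: no divisor's leading term divides it; move -3/2x_2 to the remainder.
  leading term 1: no divisor's leading term divides it; move 7/16 to the remainder.
  remainder -5/16x_2^3 + 109/32x_2^2 - 3/2x_2 + 7/16 ≠ 0; add g_3 = -5/16x_2^3 + 109/32x_2^2 - 3/2x_2 + 7/16 to the basis.

The other S-polynomials (S(f_1,g_3), S(f_2,g_3)) all reduce to 0 modulo the current basis, so we have a Gröbner basis.
Inter-reduce: drop elements whose leading term is divisible by another's, tail-reduce, and make monic.

G = {x_1 + 5/16x_2^2 - x_2, x_2^3 - 109/10x_2^2 + 24/5x_2 - 7/5}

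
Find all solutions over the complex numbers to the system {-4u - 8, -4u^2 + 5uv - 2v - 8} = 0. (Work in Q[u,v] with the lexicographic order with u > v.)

Compute a lex Gröbner basis by Buchberger's algorithm.
f_1 = -4u - 8, LT = u.
f_2 = -4u^2 + 5uv - 2v - 8, LT = u^2.

S(f_1,f_2): lcm = u^2. S = 5/4uv + 2u - 1/2v - 2.
  leading term uv: subtract (-5/16v)·f_1 from 5/4uv + 2u - 1/2v - 2 → 2u - 3v - 2
  leading term u: subtract (-1/2)·f_1 from 2u - 3v - 2 → -3v - 6
  leading term v: no divisor's leading term divides it; move -3v to the remainder.
  leading term 1: no divisor's leading term divides it; move -6 to the remainder.
  remainder -3v - 6 ≠ 0; add h_3 = -3v - 6 to the basis.

The other S-polynomials (S(f_1,h_3), S(f_2,h_3)) all reduce to 0 modulo the current basis, so we have a Gröbner basis.
Inter-reduce: drop elements whose leading term is divisible by another's, tail-reduce, and make monic.
Reduced Gröbner basis: {u + 2, v + 2}.

The lex basis is triangular: the last element involves only v. Solving v + 2 = 0 gives v ∈ {-2}; substituting each value into the earlier elements determines the remaining variables.
  v = -2: the earlier basis element becomes u + 2 = 0, giving u = -2 — point (-2, -2).

{(-2, -2)}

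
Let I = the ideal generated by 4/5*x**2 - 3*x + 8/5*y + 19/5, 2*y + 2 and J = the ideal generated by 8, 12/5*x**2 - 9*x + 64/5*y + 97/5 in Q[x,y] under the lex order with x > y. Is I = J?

No, the ideals differ.

Since reduced Gröbner bases are canonical representatives of ideals under a given ordering, it suffices to compute and compare them.
Buchberger on the first generating set:
f_1 = 4/5*x**2 - 3*x + 8/5*y + 19/5, LT = x**2.
f_2 = 2*y + 2, LT = y.

The S-polynomials (S(f_1,f_2)) all reduce to 0 modulo the current basis, so we have a Gröbner basis.
Inter-reduce: drop elements whose leading term is divisible by another's, tail-reduce, and make monic.
Reduced Gröbner basis: {x**2 - 15/4*x + 11/4, y + 1}.

Buchberger on the second generating set:
h_1 = 8, LT = 1.
h_2 = 12/5*x**2 - 9*x + 64/5*y + 97/5, LT = x**2.

The S-polynomials (S(h_1,h_2)) all reduce to 0 modulo the current basis, so we have a Gröbner basis.
Inter-reduce: drop elements whose leading term is divisible by another's, tail-reduce, and make monic.
Reduced Gröbner basis: {1}.

Since the reduced bases disagree, the two ideals are not the same.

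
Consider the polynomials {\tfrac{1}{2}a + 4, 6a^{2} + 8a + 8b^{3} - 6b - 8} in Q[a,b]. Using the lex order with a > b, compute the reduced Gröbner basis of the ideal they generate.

This is the nonlinear analogue of row-reducing a linear system.

f_1 = \tfrac{1}{2}a + 4, LT = a.
f_2 = 6a^{2} + 8a + 8b^{3} - 6b - 8, LT = a^{2}.

S(f_1,f_2): lcm = a^{2}. S = \tfrac{20}{3}a - \tfrac{4}{3}b^{3} + b + \tfrac{4}{3}.
  leading term a: subtract (\tfrac{40}{3})·f_1 from \tfrac{20}{3}a - \tfrac{4}{3}b^{3} + b + \tfrac{4}{3} → -\tfrac{4}{3}b^{3} + b - 52
  leading term b^{3}: no divisor's leading term divides it; move -\tfrac{4}{3}b^{3} to the remainder.
  leading term b: no divisor's leading term divides it; move b to the remainder.
  leading term 1: no divisor's leading term divides it; move -52 to the remainder.
  remainder -\tfrac{4}{3}b^{3} + b - 52 ≠ 0; add g_3 = -\tfrac{4}{3}b^{3} + b - 52 to the basis.

The other S-polynomials (S(f_1,g_3), S(f_2,g_3)) all reduce to 0 modulo the current basis, so we have a Gröbner basis.
Inter-reduce: drop elements whose leading term is divisible by another's, tail-reduce, and make monic.

G = {a + 8, b^{3} - \tfrac{3}{4}b + 39}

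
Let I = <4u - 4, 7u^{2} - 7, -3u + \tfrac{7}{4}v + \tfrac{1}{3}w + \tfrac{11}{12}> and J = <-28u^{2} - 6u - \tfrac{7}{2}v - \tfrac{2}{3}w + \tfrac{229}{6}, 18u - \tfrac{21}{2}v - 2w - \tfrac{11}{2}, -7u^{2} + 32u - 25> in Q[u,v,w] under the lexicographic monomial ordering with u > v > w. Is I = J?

Two ideals are equal iff their reduced Gröbner bases coincide (the reduced basis is unique for a fixed ordering).
Buchberger on the first generating set:
f_1 = 4u - 4, LT = u.
f_2 = 7u^{2} - 7, LT = u^{2}.
f_3 = -3u + \tfrac{7}{4}v + \tfrac{1}{3}w + \tfrac{11}{12}, LT = u.

S(f_1,f_3): lcm = u. S = \tfrac{7}{12}v + \tfrac{1}{9}w - \tfrac{25}{36}.
  leading term v: no divisor's leading term divides it; move \tfrac{7}{12}v to the remainder.
  leading term w: no divisor's leading term divides it; move \tfrac{1}{9}w to the remainder.
  leading term 1: no divisor's leading term divides it; move -\tfrac{25}{36} to the remainder.
  remainder \tfrac{7}{12}v + \tfrac{1}{9}w - \tfrac{25}{36} ≠ 0; add g_4 = \tfrac{7}{12}v + \tfrac{1}{9}w - \tfrac{25}{36} to the basis.

The other S-polynomials (S(f_1,f_2), S(f_2,f_3), S(f_1,g_4), S(f_2,g_4), S(f_3,g_4)) all reduce to 0 modulo the current basis, so we have a Gröbner basis.
Inter-reduce: drop elements whose leading term is divisible by another's, tail-reduce, and make monic.
Reduced Gröbner basis: {u - 1, v + \tfrac{4}{21}w - \tfrac{25}{21}}.

Buchberger on the second generating set:
h_1 = -28u^{2} - 6u - \tfrac{7}{2}v - \tfrac{2}{3}w + \tfrac{229}{6}, LT = u^{2}.
h_2 = 18u - \tfrac{21}{2}v - 2w - \tfrac{11}{2}, LT = u.
h_3 = -7u^{2} + 32u - 25, LT = u^{2}.

S(h_1,h_2): lcm = u^{2}. S = \tfrac{7}{12}uv + \tfrac{1}{9}uw + \tfrac{131}{252}u + \tfrac{1}{8}v + \tfrac{1}{42}w - \tfrac{229}{168}.
  leading term uv: subtract (\tfrac{7}{216}v)·h_2 from \tfrac{7}{12}uv + \tfrac{1}{9}uw + \tfrac{131}{252}u + \tfrac{1}{8}v + \tfrac{1}{42}w - \tfrac{229}{168} → \tfrac{1}{9}uw + \tfrac{131}{252}u + \tfrac{49}{144}v^{2} + \tfrac{7}{108}vw + \tfrac{131}{432}v + \tfrac{1}{42}w - \tfrac{229}{168}
  leading term uw: subtract (\tfrac{1}{162}w)·h_2 from \tfrac{1}{9}uw + \tfrac{131}{252}u + \tfrac{49}{144}v^{2} + \tfrac{7}{108}vw + \tfrac{131}{432}v + \tfrac{1}{42}w - \tfrac{229}{168} → \tfrac{131}{252}u + \tfrac{49}{144}v^{2} + \tfrac{7}{54}vw + \tfrac{131}{432}v + \tfrac{1}{81}w^{2} + \tfrac{131}{2268}w - \tfrac{229}{168}
  leading term u: subtract (\tfrac{131}{4536})·h_2 from \tfrac{131}{252}u + \tfrac{49}{144}v^{2} + \tfrac{7}{54}vw + \tfrac{131}{432}v + \tfrac{1}{81}w^{2} + \tfrac{131}{2268}w - \tfrac{229}{168} → \tfrac{49}{144}v^{2} + \tfrac{7}{54}vw + \tfrac{131}{216}v + \tfrac{1}{81}w^{2} + \tfrac{131}{1134}w - \tfrac{10925}{9072}
  leading term v^{2}: no divisor's leading term divides it; move \tfrac{49}{144}v^{2} to the remainder.
  leading term vw: no divisor's leading term divides it; move \tfrac{7}{54}vw to the remainder.
  leading term v: no divisor's leading term divides it; move \tfrac{131}{216}v to the remainder.
  leading term w^{2}: no divisor's leading term divides it; move \tfrac{1}{81}w^{2} to the remainder.
  leading term w: no divisor's leading term divides it; move \tfrac{131}{1134}w to the remainder.
  leading term 1: no divisor's leading term divides it; move -\tfrac{10925}{9072} to the remainder.
  remainder \tfrac{49}{144}v^{2} + \tfrac{7}{54}vw + \tfrac{131}{216}v + \tfrac{1}{81}w^{2} + \tfrac{131}{1134}w - \tfrac{10925}{9072} ≠ 0; add k_4 = \tfrac{49}{144}v^{2} + \tfrac{7}{54}vw + \tfrac{131}{216}v + \tfrac{1}{81}w^{2} + \tfrac{131}{1134}w - \tfrac{10925}{9072} to the basis.

S(h_1,h_3): lcm = u^{2}. S = \tfrac{67}{14}u + \tfrac{1}{8}v + \tfrac{1}{42}w - \tfrac{829}{168}.
  leading term u: subtract (\tfrac{67}{252})·h_2 from \tfrac{67}{14}u + \tfrac{1}{8}v + \tfrac{1}{42}w - \tfrac{829}{168} → \tfrac{35}{12}v + \tfrac{5}{9}w - \tfrac{125}{36}
  leading term v: no divisor's leading term divides it; move \tfrac{35}{12}v to the remainder.
  leading term w: no divisor's leading term divides it; move \tfrac{5}{9}w to the remainder.
  leading term 1: no divisor's leading term divides it; move -\tfrac{125}{36} to the remainder.
  remainder \tfrac{35}{12}v + \tfrac{5}{9}w - \tfrac{125}{36} ≠ 0; add k_5 = \tfrac{35}{12}v + \tfrac{5}{9}w - \tfrac{125}{36} to the basis.

The other S-polynomials (S(h_2,h_3), S(h_1,k_4), S(h_2,k_4), S(h_3,k_4), S(h_1,k_5), S(h_2,k_5), S(h_3,k_5), S(k_4,k_5)) all reduce to 0 modulo the current basis, so we have a Gröbner basis.
Inter-reduce: drop elements whose leading term is divisible by another's, tail-reduce, and make monic.
Reduced Gröbner basis: {u - 1, v + \tfrac{4}{21}w - \tfrac{25}{21}}.

The two bases agree; hence the ideals are identical.

Yes, the ideals are equal.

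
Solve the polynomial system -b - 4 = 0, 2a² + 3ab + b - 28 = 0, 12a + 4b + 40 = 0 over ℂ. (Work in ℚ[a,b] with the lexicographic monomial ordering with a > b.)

Compute a lex Gröbner basis by Buchberger's algorithm.
f_1 = -b - 4, LT = b.
f_2 = 2a² + 3ab + b - 28, LT = a².
f_3 = 12a + 4b + 40, LT = a.

The S-polynomials (S(f_1,f_2), S(f_1,f_3), S(f_2,f_3)) all reduce to 0 modulo the current basis, so we have a Gröbner basis.
Inter-reduce: drop elements whose leading term is divisible by another's, tail-reduce, and make monic.
Reduced Gröbner basis: {a + 2, b + 4}.

A lex Gröbner basis eliminates variables successively. Here b + 4 depends only on b, with roots {-4}; lifting each root through the earlier basis elements recovers the full solutions.
  b = -4: the earlier basis element becomes a + 2 = 0, giving a = -2 — point (-2, -4).
Zero-dimensionality of the ideal guarantees finitely many solutions over ℂ.

{(-2, -4)}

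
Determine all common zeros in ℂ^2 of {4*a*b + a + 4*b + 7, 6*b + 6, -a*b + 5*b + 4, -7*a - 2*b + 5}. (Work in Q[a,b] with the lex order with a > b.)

{(1, -1)}

Compute a lex Gröbner basis by Buchberger's algorithm.
f_1 = 4*a*b + a + 4*b + 7, LT = a*b.
f_2 = 6*b + 6, LT = b.
f_3 = -a*b + 5*b + 4, LT = a*b.
f_4 = -7*a - 2*b + 5, LT = a.

The S-polynomials (S(f_1,f_2), S(f_1,f_3), S(f_1,f_4), S(f_2,f_3), S(f_2,f_4), S(f_3,f_4)) all reduce to 0 modulo the current basis, so we have a Gröbner basis.
Inter-reduce: drop elements whose leading term is divisible by another's, tail-reduce, and make monic.
Reduced Gröbner basis: {a - 1, b + 1}.

Elimination: the polynomial b + 1 lies in the elimination ideal for b, so b ∈ {-1}. For each such b, the remaining basis elements (now univariate) give the rest of the solution.
  b = -1: the earlier basis element becomes a - 1 = 0, giving a = 1 — point (1, -1).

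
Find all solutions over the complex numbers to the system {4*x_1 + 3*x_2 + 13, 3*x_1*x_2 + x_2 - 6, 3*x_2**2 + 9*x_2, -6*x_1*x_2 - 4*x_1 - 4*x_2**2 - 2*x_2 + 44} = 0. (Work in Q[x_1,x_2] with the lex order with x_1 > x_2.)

{(-1, -3)}

Compute a lex Gröbner basis by Buchberger's algorithm.
f_1 = 4*x_1 + 3*x_2 + 13, LT = x_1.
f_2 = 3*x_1*x_2 + x_2 - 6, LT = x_1*x_2.
f_3 = 3*x_2**2 + 9*x_2, LT = x_2**2.
f_4 = -6*x_1*x_2 - 4*x_1 - 4*x_2**2 - 2*x_2 + 44, LT = x_1*x_2.

S(f_1,f_2): lcm = x_1*x_2. S = 3/4*x_2**2 + 35/12*x_2 + 2.
  leading term x_2**2: subtract (1/4)·f_3 from 3/4*x_2**2 + 35/12*x_2 + 2 → 2/3*x_2 + 2
  leading term x_2: no divisor's leading term divides it; move 2/3*x_2 to the remainder.
  leading term 1: no divisor's leading term divides it; move 2 to the remainder.
  remainder 2/3*x_2 + 2 ≠ 0; add h_5 = 2/3*x_2 + 2 to the basis.

S(f_1,f_3): leading monomials are coprime, so the S-polynomial reduces to 0 (Buchberger's first criterion).
S(f_1,f_4): lcm = x_1*x_2. S = -2/3*x_1 + 1/12*x_2**2 + 35/12*x_2 + 22/3.
  leading term x_1: subtract (-1/6)·f_1 from -2/3*x_1 + 1/12*x_2**2 + 35/12*x_2 + 22/3 → 1/12*x_2**2 + 41/12*x_2 + 19/2
  leading term x_2**2: subtract (1/36)·f_3 from 1/12*x_2**2 + 41/12*x_2 + 19/2 → 19/6*x_2 + 19/2
  leading term x_2: subtract (19/4)·h_5 from 19/6*x_2 + 19/2 → 0
  remainder 0.

S(f_2,f_3): lcm = x_1*x_2**2. S = -3*x_1*x_2 + 1/3*x_2**2 - 2*x_2.
  leading term x_1*x_2: subtract (-3/4*x_2)·f_1 from -3*x_1*x_2 + 1/3*x_2**2 - 2*x_2 → 31/12*x_2**2 + 31/4*x_2
  leading term x_2**2: subtract (31/36)·f_3 from 31/12*x_2**2 + 31/4*x_2 → 0
  remainder 0.

S(f_2,f_4): lcm = x_1*x_2. S = -2/3*x_1 - 2/3*x_2**2 + 16/3.
  leading term x_1: subtract (-1/6)·f_1 from -2/3*x_1 - 2/3*x_2**2 + 16/3 → -2/3*x_2**2 + 1/2*x_2 + 15/2
  leading term x_2**2: subtract (-2/9)·f_3 from -2/3*x_2**2 + 1/2*x_2 + 15/2 → 5/2*x_2 + 15/2
  leading term x_2: subtract (15/4)·h_5 from 5/2*x_2 + 15/2 → 0
  remainder 0.

S(f_3,f_4): lcm = x_1*x_2**2. S = 7/3*x_1*x_2 - 2/3*x_2**3 - 1/3*x_2**2 + 22/3*x_2.
  leading term x_1*x_2: subtract (7/12*x_2)·f_1 from 7/3*x_1*x_2 - 2/3*x_2**3 - 1/3*x_2**2 + 22/3*x_2 → -2/3*x_2**3 - 25/12*x_2**2 - 1/4*x_2
  leading term x_2**3: subtract (-2/9*x_2)·f_3 from -2/3*x_2**3 - 25/12*x_2**2 - 1/4*x_2 → -1/12*x_2**2 - 1/4*x_2
  leading term x_2**2: subtract (-1/36)·f_3 from -1/12*x_2**2 - 1/4*x_2 → 0
  remainder 0.

S(f_1,h_5): leading monomials are coprime, so the S-polynomial reduces to 0 (Buchberger's first criterion).
S(f_2,h_5): lcm = x_1*x_2. S = -3*x_1 + 1/3*x_2 - 2.
  leading term x_1: subtract (-3/4)·f_1 from -3*x_1 + 1/3*x_2 - 2 → 31/12*x_2 + 31/4
  leading term x_2: subtract (31/8)·h_5 from 31/12*x_2 + 31/4 → 0
  remainder 0.

S(f_3,h_5): lcm = x_2**2. S = 0.
  remainder 0.

S(f_4,h_5): lcm = x_1*x_2. S = -7/3*x_1 + 2/3*x_2**2 + 1/3*x_2 - 22/3.
  leading term x_1: subtract (-7/12)·f_1 from -7/3*x_1 + 2/3*x_2**2 + 1/3*x_2 - 22/3 → 2/3*x_2**2 + 25/12*x_2 + 1/4
  leading term x_2**2: subtract (2/9)·f_3 from 2/3*x_2**2 + 25/12*x_2 + 1/4 → 1/12*x_2 + 1/4
  leading term x_2: subtract (1/8)·h_5 from 1/12*x_2 + 1/4 → 0
  remainder 0.

Every S-polynomial of the final basis reduces to 0, so we have a Gröbner basis.
Inter-reduce: drop elements whose leading term is divisible by another's, tail-reduce, and make monic.
Reduced Gröbner basis: {x_1 + 1, x_2 + 3}.

The lex basis is triangular: the last element involves only x_2. Solving x_2 + 3 = 0 gives x_2 ∈ {-3}; substituting each value into the earlier elements determines the remaining variables.
  x_2 = -3: the earlier basis element becomes x_1 + 1 = 0, giving x_1 = -1 — point (-1, -3).
Zero-dimensionality of the ideal guarantees finitely many solutions over ℂ.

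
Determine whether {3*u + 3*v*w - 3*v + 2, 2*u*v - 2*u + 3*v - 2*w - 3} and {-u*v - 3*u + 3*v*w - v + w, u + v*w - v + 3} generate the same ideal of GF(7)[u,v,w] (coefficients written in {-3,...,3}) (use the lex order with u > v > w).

Yes, the ideals are equal.

For a fixed monomial order, each ideal has a unique reduced Gröbner basis; comparing bases decides equality.
Buchberger on the first generating set:
f_1 = 3*u + 3*v*w - 3*v + 2, LT = u.
f_2 = 2*u*v - 2*u + 3*v - 2*w - 3, LT = u*v.

S(f_1,f_2): lcm = u*v. S = u + v**2*w - v**2 - 2*v + w - 2.
  leading term u: subtract (-2)·f_1 from u + v**2*w - v**2 - 2*v + w - 2 → v**2*w - v**2 - v*w - v + w + 2
  leading term v**2*w: no divisor's leading term divides it; move v**2*w to the remainder.
  leading term v**2: no divisor's leading term divides it; move -v**2 to the remainder.
  leading term v*w: no divisor's leading term divides it; move -v*w to the remainder.
  leading term v: no divisor's leading term divides it; move -v to the remainder.
  leading term w: no divisor's leading term divides it; move w to the remainder.
  leading term 1: no divisor's leading term divides it; move 2 to the remainder.
  remainder v**2*w - v**2 - v*w - v + w + 2 ≠ 0; add g_3 = v**2*w - v**2 - v*w - v + w + 2 to the basis.

The other S-polynomials (S(f_1,g_3), S(f_2,g_3)) all reduce to 0 modulo the current basis, so we have a Gröbner basis.
Inter-reduce: drop elements whose leading term is divisible by another's, tail-reduce, and make monic.
Reduced Gröbner basis: {u + v*w - v + 3, v**2*w - v**2 - v*w - v + w + 2}.

Buchberger on the second generating set:
h_1 = -u*v - 3*u + 3*v*w - v + w, LT = u*v.
h_2 = u + v*w - v + 3, LT = u.

S(h_1,h_2): lcm = u*v. S = 3*u - v**2*w + v**2 - 3*v*w - 2*v - w.
  leading term u: subtract (3)·h_2 from 3*u - v**2*w + v**2 - 3*v*w - 2*v - w → -v**2*w + v**2 + v*w + v - w - 2
  leading term v**2*w: no divisor's leading term divides it; move -v**2*w to the remainder.
  leading term v**2: no divisor's leading term divides it; move v**2 to the remainder.
  leading term v*w: no divisor's leading term divides it; move v*w to the remainder.
  leading term v: no divisor's leading term divides it; move v to the remainder.
  leading term w: no divisor's leading term divides it; move -w to the remainder.
  leading term 1: no divisor's leading term divides it; move -2 to the remainder.
  remainder -v**2*w + v**2 + v*w + v - w - 2 ≠ 0; add k_3 = -v**2*w + v**2 + v*w + v - w - 2 to the basis.

The other S-polynomials (S(h_1,k_3), S(h_2,k_3)) all reduce to 0 modulo the current basis, so we have a Gröbner basis.
Inter-reduce: drop elements whose leading term is divisible by another's, tail-reduce, and make monic.
Reduced Gröbner basis: {u + v*w - v + 3, v**2*w - v**2 - v*w - v + w + 2}.

Same reduced basis, so the two generating sets span the same ideal.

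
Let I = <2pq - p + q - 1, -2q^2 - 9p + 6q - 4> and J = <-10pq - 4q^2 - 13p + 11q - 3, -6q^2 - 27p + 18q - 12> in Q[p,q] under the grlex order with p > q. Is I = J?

No, the ideals differ.

Equality of ideals is decidable: compute both reduced Gröbner bases (unique for the ordering) and check whether they agree.
Buchberger on the first generating set:
f_1 = 2pq - p + q - 1, LT = pq.
f_2 = -2q^2 - 9p + 6q - 4, LT = q^2.

S(f_1,f_2): lcm = pq^2. S = -9/2p^2 + 5/2pq + 1/2q^2 - 2p - 1/2q.
  reduce S modulo (f_1, f_2):
  remainder -9/2p^2 - 3p - 1/4q + 1/4 ≠ 0; add g_3 = -9/2p^2 - 3p - 1/4q + 1/4 to the basis.

The other S-polynomials (S(f_1,g_3), S(f_2,g_3)) all reduce to 0 modulo the current basis, so we have a Gröbner basis.
Inter-reduce: drop elements whose leading term is divisible by another's, tail-reduce, and make monic.
Reduced Gröbner basis: {p^2 + 2/3p + 1/18q - 1/18, pq - 1/2p + 1/2q - 1/2, q^2 + 9/2p - 3q + 2}.

Buchberger on the second generating set:
h_1 = -10pq - 4q^2 - 13p + 11q - 3, LT = pq.
h_2 = -6q^2 - 27p + 18q - 12, LT = q^2.

S(h_1,h_2): lcm = pq^2. S = 2/5q^3 - 9/2p^2 + 43/10pq - 11/10q^2 - 2p + 3/10q.
  reduce S modulo (h_1, h_2):
  remainder -9/2p^2 - 6/5p - 9/20q + 21/20 ≠ 0; add k_3 = -9/2p^2 - 6/5p - 9/20q + 21/20 to the basis.

The other S-polynomials (S(h_1,k_3), S(h_2,k_3)) all reduce to 0 modulo the current basis, so we have a Gröbner basis.
Inter-reduce: drop elements whose leading term is divisible by another's, tail-reduce, and make monic.
Reduced Gröbner basis: {p^2 + 4/15p + 1/10q - 7/30, pq - 1/2p + 1/10q - 1/2, q^2 + 9/2p - 3q + 2}.

Since the reduced bases disagree, the two ideals are not the same.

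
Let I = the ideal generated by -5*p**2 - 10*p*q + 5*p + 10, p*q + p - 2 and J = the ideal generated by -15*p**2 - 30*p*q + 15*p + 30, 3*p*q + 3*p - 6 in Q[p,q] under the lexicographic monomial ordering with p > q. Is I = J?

Two ideals are equal iff their reduced Gröbner bases coincide (the reduced basis is unique for a fixed ordering).
Buchberger on the first generating set:
f_1 = -5*p**2 - 10*p*q + 5*p + 10, LT = p**2.
f_2 = p*q + p - 2, LT = p*q.

S(f_1,f_2): lcm = p**2*q. S = -p**2 + 2*p*q**2 - p*q + 2*p - 2*q.
  leading term p**2: subtract (1/5)·f_1 from -p**2 + 2*p*q**2 - p*q + 2*p - 2*q → 2*p*q**2 + p*q + p - 2*q - 2
  leading term p*q**2: subtract (2*q)·f_2 from 2*p*q**2 + p*q + p - 2*q - 2 → -p*q + p + 2*q - 2
  leading term p*q: subtract (-1)·f_2 from -p*q + p + 2*q - 2 → 2*p + 2*q - 4
  leading term p: no divisor's leading term divides it; move 2*p to the remainder.
  leading term q: no divisor's leading term divides it; move 2*q to the remainder.
  leading term 1: no divisor's leading term divides it; move -4 to the remainder.
  remainder 2*p + 2*q - 4 ≠ 0; add g_3 = 2*p + 2*q - 4 to the basis.

S(f_2,g_3): lcm = p*q. S = p - q**2 + 2*q - 2.
  leading term p: subtract (1/2)·g_3 from p - q**2 + 2*q - 2 → -q**2 + q
  leading term q**2: no divisor's leading term divides it; move -q**2 to the remainder.
  leading term q: no divisor's leading term divides it; move q to the remainder.
  remainder -q**2 + q ≠ 0; add g_4 = -q**2 + q to the basis.

The other S-polynomials (S(f_1,g_3), S(f_1,g_4), S(f_2,g_4), S(g_3,g_4)) all reduce to 0 modulo the current basis, so we have a Gröbner basis.
Inter-reduce: drop elements whose leading term is divisible by another's, tail-reduce, and make monic.
Reduced Gröbner basis: {p + q - 2, q**2 - q}.

Buchberger on the second generating set:
h_1 = -15*p**2 - 30*p*q + 15*p + 30, LT = p**2.
h_2 = 3*p*q + 3*p - 6, LT = p*q.

S(h_1,h_2): lcm = p**2*q. S = -p**2 + 2*p*q**2 - p*q + 2*p - 2*q.
  leading term p**2: subtract (1/15)·h_1 from -p**2 + 2*p*q**2 - p*q + 2*p - 2*q → 2*p*q**2 + p*q + p - 2*q - 2
  leading term p*q**2: subtract (2/3*q)·h_2 from 2*p*q**2 + p*q + p - 2*q - 2 → -p*q + p + 2*q - 2
  leading term p*q: subtract (-1/3)·h_2 from -p*q + p + 2*q - 2 → 2*p + 2*q - 4
  leading term p: no divisor's leading term divides it; move 2*p to the remainder.
  leading term q: no divisor's leading term divides it; move 2*q to the remainder.
  leading term 1: no divisor's leading term divides it; move -4 to the remainder.
  remainder 2*p + 2*q - 4 ≠ 0; add k_3 = 2*p + 2*q - 4 to the basis.

S(h_2,k_3): lcm = p*q. S = p - q**2 + 2*q - 2.
  leading term p: subtract (1/2)·k_3 from p - q**2 + 2*q - 2 → -q**2 + q
  leading term q**2: no divisor's leading term divides it; move -q**2 to the remainder.
  leading term q: no divisor's leading term divides it; move q to the remainder.
  remainder -q**2 + q ≠ 0; add k_4 = -q**2 + q to the basis.

The other S-polynomials (S(h_1,k_3), S(h_1,k_4), S(h_2,k_4), S(k_3,k_4)) all reduce to 0 modulo the current basis, so we have a Gröbner basis.
Inter-reduce: drop elements whose leading term is divisible by another's, tail-reduce, and make monic.
Reduced Gröbner basis: {p + q - 2, q**2 - q}.

The two bases agree; hence the ideals are identical.

Yes, the ideals are equal.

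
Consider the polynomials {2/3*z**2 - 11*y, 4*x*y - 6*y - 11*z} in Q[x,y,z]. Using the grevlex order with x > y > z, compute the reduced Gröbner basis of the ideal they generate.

This is the nonlinear analogue of row-reducing a linear system.

f_1 = 2/3*z**2 - 11*y, LT = z**2.
f_2 = 4*x*y - 6*y - 11*z, LT = x*y.

S(f_1,f_2): leading monomials are coprime, so the S-polynomial reduces to 0 (Buchberger's first criterion).
Every S-polynomial of the final basis reduces to 0, so we have a Gröbner basis.

G = {x*y - 3/2*y - 11/4*z, z**2 - 33/2*y}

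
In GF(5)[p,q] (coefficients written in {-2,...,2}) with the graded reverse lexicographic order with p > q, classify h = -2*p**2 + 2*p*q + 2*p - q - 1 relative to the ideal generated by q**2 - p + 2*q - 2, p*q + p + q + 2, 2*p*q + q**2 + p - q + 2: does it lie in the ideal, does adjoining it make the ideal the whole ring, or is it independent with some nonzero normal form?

First compute the reduced Gröbner basis of I by Buchberger's algorithm.
f_1 = q**2 - p + 2*q - 2, LT = q**2.
f_2 = p*q + p + q + 2, LT = p*q.
f_3 = 2*p*q + q**2 + p - q + 2, LT = p*q.

S(f_1,f_2): lcm = p*q**2. S = -p**2 + p*q - q**2 - 2*p - 2*q.
  leading term p**2: no divisor's leading term divides it; move -p**2 to the remainder.
  leading term p*q: subtract (1)·f_2 from p*q - q**2 - 2*p - 2*q → -q**2 + 2*p + 2*q - 2
  leading term q**2: subtract (-1)·f_1 from -q**2 + 2*p + 2*q - 2 → p - q + 1
  leading term p: no divisor's leading term divides it; move p to the remainder.
  leading term q: no divisor's leading term divides it; move -q to the remainder.
  leading term 1: no divisor's leading term divides it; move 1 to the remainder.
  remainder -p**2 + p - q + 1 ≠ 0; add k_4 = -p**2 + p - q + 1 to the basis.

The other S-polynomials (S(f_1,f_3), S(f_2,f_3), S(f_1,k_4), S(f_2,k_4), S(f_3,k_4)) all reduce to 0 modulo the current basis, so we have a Gröbner basis.
Inter-reduce: drop elements whose leading term is divisible by another's, tail-reduce, and make monic.
Reduced Gröbner basis: {p**2 - p + q - 1, p*q + p + q + 2, q**2 - p + 2*q - 2}.
Label its elements g_1 = p**2 - p + q - 1, g_2 = p*q + p + q + 2, g_3 = q**2 - p + 2*q - 2.

Reduce h = -2*p**2 + 2*p*q + 2*p - q - 1 modulo G:
  leading term p**2: subtract (-2)·g_1 from -2*p**2 + 2*p*q + 2*p - q - 1 → 2*p*q + q + 2
  leading term p*q: subtract (2)·g_2 from 2*p*q + q + 2 → -2*p - q - 2
  leading term p: no divisor's leading term divides it; move -2*p to the remainder.
  leading term q: no divisor's leading term divides it; move -q to the remainder.
  leading term 1: no divisor's leading term divides it; move -2 to the remainder.
  normal form = -2*p - q - 2.
The normal form is nonzero, so h ∉ I. Since h minus its normal form lies in I, I + (h) = I + (r) where r = -2*p - q - 2; decide whether this ideal is the whole ring.
Run Buchberger on G together with r (pairs among the g_i already reduce to 0 since G is a Gröbner basis):
g_1 = p**2 - p + q - 1, LT = p**2.
g_2 = p*q + p + q + 2, LT = p*q.
g_3 = q**2 - p + 2*q - 2, LT = q**2.
r = -2*p - q - 2, LT = p.

S(g_1,r): lcm = p**2. S = 2*p*q - 2*p + q - 1.
  leading term p*q: subtract (2)·g_2 from 2*p*q - 2*p + q - 1 → p - q
  leading term p: subtract (2)·r from p - q → q - 1
  leading term q: no divisor's leading term divides it; move q to the remainder.
  leading term 1: no divisor's leading term divides it; move -1 to the remainder.
  remainder q - 1 ≠ 0; add m_5 = q - 1 to the basis.

The other S-polynomials (S(g_1,g_2), S(g_1,g_3), S(g_2,g_3), S(g_2,r), S(g_3,r), S(g_1,m_5), S(g_2,m_5), S(g_3,m_5), S(r,m_5)) all reduce to 0 modulo the current basis, so we have a Gröbner basis.
Inter-reduce: drop elements whose leading term is divisible by another's, tail-reduce, and make monic.
Reduced Gröbner basis: {p - 1, q - 1}.
The reduced Gröbner basis of I + (h) is {p - 1, q - 1} ≠ {1}, a proper ideal, so the enlarged system stays consistent: h is independent of I, with normal form -2*p - q - 2.

Ideal membership is decidable via reduction modulo a Gröbner basis.

-2*p**2 + 2*p*q + 2*p - q - 1 is independent of I; its normal form modulo I is -2*p - q - 2.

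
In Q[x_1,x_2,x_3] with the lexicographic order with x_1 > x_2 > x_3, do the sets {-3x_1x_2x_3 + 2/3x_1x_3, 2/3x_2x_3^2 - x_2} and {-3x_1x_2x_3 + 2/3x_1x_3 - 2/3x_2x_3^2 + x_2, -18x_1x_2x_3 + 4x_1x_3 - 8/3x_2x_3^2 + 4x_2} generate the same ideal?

Yes, the ideals are equal.

Equality of ideals is decidable: compute both reduced Gröbner bases (unique for the ordering) and check whether they agree.
Buchberger on the first generating set:
f_1 = -3x_1x_2x_3 + 2/3x_1x_3, LT = x_1x_2x_3.
f_2 = 2/3x_2x_3^2 - x_2, LT = x_2x_3^2.

S(f_1,f_2): lcm = x_1x_2x_3^2. S = 3/2x_1x_2 - 2/9x_1x_3^2.
  reduce S modulo (f_1, f_2):
  remainder 3/2x_1x_2 - 2/9x_1x_3^2 ≠ 0; add g_3 = 3/2x_1x_2 - 2/9x_1x_3^2 to the basis.

S(f_1,g_3): lcm = x_1x_2x_3. S = 4/27x_1x_3^3 - 2/9x_1x_3.
  reduce S modulo (f_1, f_2, g_3):
  remainder 4/27x_1x_3^3 - 2/9x_1x_3 ≠ 0; add g_4 = 4/27x_1x_3^3 - 2/9x_1x_3 to the basis.

The other S-polynomials (S(f_2,g_3), S(f_1,g_4), S(f_2,g_4), S(g_3,g_4)) all reduce to 0 modulo the current basis, so we have a Gröbner basis.
Inter-reduce: drop elements whose leading term is divisible by another's, tail-reduce, and make monic.
Reduced Gröbner basis: {x_1x_2 - 4/27x_1x_3^2, x_1x_3^3 - 3/2x_1x_3, x_2x_3^2 - 3/2x_2}.

Buchberger on the second generating set:
h_1 = -3x_1x_2x_3 + 2/3x_1x_3 - 2/3x_2x_3^2 + x_2, LT = x_1x_2x_3.
h_2 = -18x_1x_2x_3 + 4x_1x_3 - 8/3x_2x_3^2 + 4x_2, LT = x_1x_2x_3.

S(h_1,h_2): lcm = x_1x_2x_3. S = 2/27x_2x_3^2 - 1/9x_2.
  reduce S modulo (h_1, h_2):
  remainder 2/27x_2x_3^2 - 1/9x_2 ≠ 0; add k_3 = 2/27x_2x_3^2 - 1/9x_2 to the basis.

S(h_1,k_3): lcm = x_1x_2x_3^2. S = 3/2x_1x_2 - 2/9x_1x_3^2 + 2/9x_2x_3^3 - 1/3x_2x_3.
  reduce S modulo (h_1, h_2, k_3):
  remainder 3/2x_1x_2 - 2/9x_1x_3^2 ≠ 0; add k_4 = 3/2x_1x_2 - 2/9x_1x_3^2 to the basis.

S(h_1,k_4): lcm = x_1x_2x_3. S = 4/27x_1x_3^3 - 2/9x_1x_3 + 2/9x_2x_3^2 - 1/3x_2.
  reduce S modulo (h_1, h_2, k_3, k_4):
  remainder 4/27x_1x_3^3 - 2/9x_1x_3 ≠ 0; add k_5 = 4/27x_1x_3^3 - 2/9x_1x_3 to the basis.

The other S-polynomials (S(h_2,k_3), S(h_2,k_4), S(k_3,k_4), S(h_1,k_5), S(h_2,k_5), S(k_3,k_5), S(k_4,k_5)) all reduce to 0 modulo the current basis, so we have a Gröbner basis.
Inter-reduce: drop elements whose leading term is divisible by another's, tail-reduce, and make monic.
Reduced Gröbner basis: {x_1x_2 - 4/27x_1x_3^2, x_1x_3^3 - 3/2x_1x_3, x_2x_3^2 - 3/2x_2}.

The two bases agree; hence the ideals are identical.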